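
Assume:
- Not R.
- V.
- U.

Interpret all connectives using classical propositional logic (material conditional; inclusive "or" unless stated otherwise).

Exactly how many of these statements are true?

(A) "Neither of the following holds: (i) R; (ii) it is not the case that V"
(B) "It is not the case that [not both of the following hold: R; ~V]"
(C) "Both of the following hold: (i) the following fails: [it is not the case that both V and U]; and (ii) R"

1

(A): Parsed as R nor not V

not V = not True = False
R nor not V = False nor False = True
Thus (A) is true.

(B): This is not (R nand not V).

not V = not True = False
R nand not V = False nand False = True
not (R nand not V) = not True = False
Thus (B) is false.

(C): In symbols: not (V nand U) and R

V nand U = True nand True = False
not (V nand U) = not False = True
not (V nand U) and R = True and False = False
Hence (C) is false.

1 of the 3 statements is true ((A)).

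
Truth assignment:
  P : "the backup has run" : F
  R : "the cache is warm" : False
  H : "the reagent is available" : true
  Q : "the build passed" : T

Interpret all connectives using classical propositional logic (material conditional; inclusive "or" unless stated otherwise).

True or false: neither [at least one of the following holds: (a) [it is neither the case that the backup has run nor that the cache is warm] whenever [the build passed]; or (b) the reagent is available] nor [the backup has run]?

False

Values: Q=T, P=F, R=F, H=T.
Formalization: ((Q → (P ↓ R)) ∨ H) ↓ P

P ↓ R = F ↓ F = T
Q → (P ↓ R) = T → T = T
(Q → (P ↓ R)) ∨ H = T ∨ T = T
((Q → (P ↓ R)) ∨ H) ↓ P = T ↓ F = F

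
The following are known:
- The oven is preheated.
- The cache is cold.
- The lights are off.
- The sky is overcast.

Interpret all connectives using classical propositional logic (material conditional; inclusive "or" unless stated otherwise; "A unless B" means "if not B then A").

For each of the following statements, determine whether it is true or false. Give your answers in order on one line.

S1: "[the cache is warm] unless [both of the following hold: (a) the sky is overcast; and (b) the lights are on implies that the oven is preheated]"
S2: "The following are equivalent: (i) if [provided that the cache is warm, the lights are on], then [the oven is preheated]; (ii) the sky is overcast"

Let M = "the cache is warm" (F), K = "the sky is overcast" (T), R = "the lights are on" (F), D = "the oven is preheated" (T).

S1: In symbols: M ∨ (K ∧ (R → D))

R → D = F → T = T
K ∧ (R → D) = T ∧ T = T
M ∨ (K ∧ (R → D)) = F ∨ T = T
Thus S1 is true.

S2: This is ((M → R) → D) ↔ K.

M → R = F → F = T
(M → R) → D = T → T = T
((M → R) → D) ↔ K = T ↔ T = T
Hence S2 is true.

S1 T; S2 T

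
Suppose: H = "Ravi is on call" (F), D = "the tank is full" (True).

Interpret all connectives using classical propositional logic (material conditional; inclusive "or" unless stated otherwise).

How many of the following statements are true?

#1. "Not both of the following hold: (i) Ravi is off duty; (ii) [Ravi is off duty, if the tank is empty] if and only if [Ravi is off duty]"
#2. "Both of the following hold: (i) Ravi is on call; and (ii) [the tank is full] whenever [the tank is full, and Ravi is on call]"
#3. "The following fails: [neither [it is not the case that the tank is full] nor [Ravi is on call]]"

0

#1: Parsed as not H nand ((not D -> not H) iff not H)

not H = not False = True
not D = not True = False
not H = not False = True
not D -> not H = False -> True = True
not H = not False = True
(not D -> not H) iff not H = True iff True = True
not H nand ((not D -> not H) iff not H) = True nand True = False
So #1 is false.

#2: In symbols: H and ((D and H) -> D)

D and H = True and False = False
(D and H) -> D = False -> True = True
H and ((D and H) -> D) = False and True = False
Thus #2 is false.

#3: In symbols: not (not D nor H)

not D = not True = False
not D nor H = False nor False = True
not (not D nor H) = not True = False
So #3 is false.

True statements: 0 (none).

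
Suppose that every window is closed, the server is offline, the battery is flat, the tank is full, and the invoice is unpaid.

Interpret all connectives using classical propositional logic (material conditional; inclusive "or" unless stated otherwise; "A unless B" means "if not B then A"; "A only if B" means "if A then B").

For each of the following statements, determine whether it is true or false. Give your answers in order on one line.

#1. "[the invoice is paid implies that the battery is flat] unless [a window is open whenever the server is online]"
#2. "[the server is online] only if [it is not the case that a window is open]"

Let U = "the invoice is paid" (False), R = "the battery is charged" (False), Q = "the server is online" (False), P = "a window is open" (False).

#1: This is (U -> not R) or (Q -> P).

not R = not False = True
U -> not R = False -> True = True
Q -> P = False -> False = True
(U -> not R) or (Q -> P) = True or True = True
So #1 is true.

#2: Formalization: Q -> not P

not P = not False = True
Q -> not P = False -> True = True
Hence #2 is true.

#1 True, #2 True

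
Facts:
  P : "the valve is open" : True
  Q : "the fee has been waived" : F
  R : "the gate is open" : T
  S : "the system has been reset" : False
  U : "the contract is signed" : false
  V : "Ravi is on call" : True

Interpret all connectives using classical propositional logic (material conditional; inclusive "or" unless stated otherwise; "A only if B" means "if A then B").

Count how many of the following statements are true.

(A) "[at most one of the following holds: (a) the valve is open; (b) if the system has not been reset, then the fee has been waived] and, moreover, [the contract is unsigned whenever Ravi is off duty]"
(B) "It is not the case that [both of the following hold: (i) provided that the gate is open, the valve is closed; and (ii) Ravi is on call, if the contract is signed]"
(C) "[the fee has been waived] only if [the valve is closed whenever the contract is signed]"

3

(A): In symbols: (P nand (not S -> Q)) and (not V -> not U)

not S = not False = True
not S -> Q = True -> False = False
P nand (not S -> Q) = True nand False = True
not V = not True = False
not U = not False = True
not V -> not U = False -> True = True
(P nand (not S -> Q)) and (not V -> not U) = True and True = True
So (A) is true.

(B): Formalization: not ((R -> not P) and (U -> V))

not P = not True = False
R -> not P = True -> False = False
U -> V = False -> True = True
(R -> not P) and (U -> V) = False and True = False
not ((R -> not P) and (U -> V)) = not False = True
Hence (B) is true.

(C): In symbols: Q -> (U -> not P)

not P = not True = False
U -> not P = False -> False = True
Q -> (U -> not P) = False -> True = True
Thus (C) is true.

3 of the 3 statements are true.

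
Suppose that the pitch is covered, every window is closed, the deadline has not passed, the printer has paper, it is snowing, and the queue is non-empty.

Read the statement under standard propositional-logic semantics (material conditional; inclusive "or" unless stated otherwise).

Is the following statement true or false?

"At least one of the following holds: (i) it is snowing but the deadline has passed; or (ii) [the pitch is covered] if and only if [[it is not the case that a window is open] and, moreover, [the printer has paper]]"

Let U = "it is snowing" (T), R = "the deadline has passed" (F), P = "the pitch is covered" (T), Q = "a window is open" (F), S = "the printer has paper" (T).
This is (U & R) | (P <-> (~Q & S)).

U & R = T & F = F
~Q = ~F = T
~Q & S = T & T = T
P <-> (~Q & S) = T <-> T = T
(U & R) | (P <-> (~Q & S)) = F | T = T

true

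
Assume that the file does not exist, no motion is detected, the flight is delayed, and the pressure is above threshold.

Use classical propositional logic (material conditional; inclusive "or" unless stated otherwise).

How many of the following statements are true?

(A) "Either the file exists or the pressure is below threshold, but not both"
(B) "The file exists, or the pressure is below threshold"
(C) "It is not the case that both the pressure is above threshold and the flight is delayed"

0

Let P = "the file exists" (False), S = "the pressure is above threshold" (True), R = "the flight is delayed" (True).

(A): Parsed as P xor not S

not S = not True = False
P xor not S = False xor False = False
So (A) is false.

(B): Parsed as P or not S

not S = not True = False
P or not S = False or False = False
So (B) is false.

(C): Formalization: S nand R

S nand R = True nand True = False
So (C) is false.

True statements: 0 (none).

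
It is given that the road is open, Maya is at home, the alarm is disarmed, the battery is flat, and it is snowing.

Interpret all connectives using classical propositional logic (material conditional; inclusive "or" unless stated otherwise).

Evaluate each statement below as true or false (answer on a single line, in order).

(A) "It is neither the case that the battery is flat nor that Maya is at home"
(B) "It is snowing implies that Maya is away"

Let H = "the battery is charged" (F), K = "Maya is at home" (T), N = "it is snowing" (T).

(A): This is ~H nor K.

~H = ~F = T
~H nor K = T nor T = F
So (A) is false.

(B): This is N -> ~K.

~K = ~T = F
N -> ~K = T -> F = F
Hence (B) is false.

(A) False, (B) False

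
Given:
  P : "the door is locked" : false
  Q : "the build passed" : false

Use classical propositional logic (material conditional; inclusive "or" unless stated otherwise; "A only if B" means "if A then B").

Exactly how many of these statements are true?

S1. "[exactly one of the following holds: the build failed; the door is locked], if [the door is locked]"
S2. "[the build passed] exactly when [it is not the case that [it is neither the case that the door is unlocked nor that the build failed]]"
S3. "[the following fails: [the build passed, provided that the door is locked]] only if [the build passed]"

S1: Parsed as P -> (not Q xor P)

not Q = not False = True
not Q xor P = True xor False = True
P -> (not Q xor P) = False -> True = True
So S1 is true.

S2: Formalization: Q iff not (not P nor not Q)

not P = not False = True
not Q = not False = True
not P nor not Q = True nor True = False
not (not P nor not Q) = not False = True
Q iff not (not P nor not Q) = False iff True = False
So S2 is false.

S3: This is not (P -> Q) -> Q.

P -> Q = False -> False = True
not (P -> Q) = not True = False
not (P -> Q) -> Q = False -> False = True
Thus S3 is true.

2 of the 3 statements are true.

2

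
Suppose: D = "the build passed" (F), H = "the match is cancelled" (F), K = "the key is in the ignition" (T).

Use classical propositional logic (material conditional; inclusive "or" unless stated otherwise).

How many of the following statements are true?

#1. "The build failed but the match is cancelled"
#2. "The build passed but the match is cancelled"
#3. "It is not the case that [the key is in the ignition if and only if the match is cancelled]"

1

#1: In symbols: ¬D ∧ H

¬D = ¬F = T
¬D ∧ H = T ∧ F = F
Thus #1 is false.

#2: In symbols: D ∧ H

D ∧ H = F ∧ F = F
Thus #2 is false.

#3: This is ¬(K ↔ H).

K ↔ H = T ↔ F = F
¬(K ↔ H) = ¬F = T
So #3 is true.

True statements: 1 (#3).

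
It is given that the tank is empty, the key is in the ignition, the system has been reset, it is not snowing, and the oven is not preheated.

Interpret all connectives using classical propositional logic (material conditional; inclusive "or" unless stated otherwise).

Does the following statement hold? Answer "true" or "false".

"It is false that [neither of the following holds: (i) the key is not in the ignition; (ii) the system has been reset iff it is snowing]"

False.

Let Q = "the key is in the ignition" (T), R = "the system has been reset" (T), S = "it is snowing" (F).
In symbols: ~(~Q nor (R <-> S))

~Q = ~T = F
R <-> S = T <-> F = F
~Q nor (R <-> S) = F nor F = T
~(~Q nor (R <-> S)) = ~T = F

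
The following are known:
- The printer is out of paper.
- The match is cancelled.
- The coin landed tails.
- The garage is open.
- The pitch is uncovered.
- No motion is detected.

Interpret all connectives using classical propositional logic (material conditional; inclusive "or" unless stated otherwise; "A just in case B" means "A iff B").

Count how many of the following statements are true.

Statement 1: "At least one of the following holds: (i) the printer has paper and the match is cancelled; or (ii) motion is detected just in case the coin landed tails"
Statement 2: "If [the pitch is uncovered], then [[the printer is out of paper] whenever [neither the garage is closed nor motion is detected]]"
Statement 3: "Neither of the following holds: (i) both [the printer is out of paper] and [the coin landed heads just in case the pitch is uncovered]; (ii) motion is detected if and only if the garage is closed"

1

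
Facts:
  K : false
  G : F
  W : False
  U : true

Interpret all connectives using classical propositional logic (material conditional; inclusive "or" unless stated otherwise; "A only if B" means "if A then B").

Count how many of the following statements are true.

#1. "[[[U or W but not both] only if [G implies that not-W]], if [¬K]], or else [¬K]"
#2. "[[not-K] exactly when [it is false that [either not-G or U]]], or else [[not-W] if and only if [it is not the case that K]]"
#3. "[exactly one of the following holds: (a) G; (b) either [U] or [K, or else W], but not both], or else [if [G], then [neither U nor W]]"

#1: Formalization: (¬K → ((U ⊕ W) → (G → ¬W))) ∨ ¬K

¬K = ¬F = T
U ⊕ W = T ⊕ F = T
¬W = ¬F = T
G → ¬W = F → T = T
(U ⊕ W) → (G → ¬W) = T → T = T
¬K → ((U ⊕ W) → (G → ¬W)) = T → T = T
¬K = ¬F = T
(¬K → ((U ⊕ W) → (G → ¬W))) ∨ ¬K = T ∨ T = T
Hence #1 is true.

#2: This is (¬K ↔ ¬(¬G ∨ U)) ∨ (¬W ↔ ¬K).

¬K = ¬F = T
¬G = ¬F = T
¬G ∨ U = T ∨ T = T
¬(¬G ∨ U) = ¬T = F
¬K ↔ ¬(¬G ∨ U) = T ↔ F = F
¬W = ¬F = T
¬K = ¬F = T
¬W ↔ ¬K = T ↔ T = T
(¬K ↔ ¬(¬G ∨ U)) ∨ (¬W ↔ ¬K) = F ∨ T = T
Thus #2 is true.

#3: This is (G ⊕ (U ⊕ (K ∨ W))) ∨ (G → (U ↓ W)).

K ∨ W = F ∨ F = F
U ⊕ (K ∨ W) = T ⊕ F = T
G ⊕ (U ⊕ (K ∨ W)) = F ⊕ T = T
U ↓ W = T ↓ F = F
G → (U ↓ W) = F → F = T
(G ⊕ (U ⊕ (K ∨ W))) ∨ (G → (U ↓ W)) = T ∨ T = T
So #3 is true.

True statements: 3.

3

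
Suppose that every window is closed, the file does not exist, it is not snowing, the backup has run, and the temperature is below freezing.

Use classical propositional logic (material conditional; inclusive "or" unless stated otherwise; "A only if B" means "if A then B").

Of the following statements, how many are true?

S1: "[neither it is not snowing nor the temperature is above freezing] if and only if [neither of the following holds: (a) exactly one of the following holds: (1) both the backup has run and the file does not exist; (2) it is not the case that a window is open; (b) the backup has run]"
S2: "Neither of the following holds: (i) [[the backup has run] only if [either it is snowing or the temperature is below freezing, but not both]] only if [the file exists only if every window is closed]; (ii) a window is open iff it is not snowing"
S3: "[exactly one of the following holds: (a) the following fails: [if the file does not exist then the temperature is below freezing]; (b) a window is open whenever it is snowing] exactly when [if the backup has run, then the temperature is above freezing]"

Let R = "it is snowing" (False), U = "the temperature is below freezing" (True), S = "the backup has run" (True), Q = "the file exists" (False), P = "a window is open" (False).

S1: Parsed as (not R nor not U) iff (((S and not Q) xor not P) nor S)

not R = not False = True
not U = not True = False
not R nor not U = True nor False = False
not Q = not False = True
S and not Q = True and True = True
not P = not False = True
(S and not Q) xor not P = True xor True = False
((S and not Q) xor not P) nor S = False nor True = False
(not R nor not U) iff (((S and not Q) xor not P) nor S) = False iff False = True
So S1 is true.

S2: This is ((S -> (R xor U)) -> (Q -> not P)) nor (P iff not R).

R xor U = False xor True = True
S -> (R xor U) = True -> True = True
not P = not False = True
Q -> not P = False -> True = True
(S -> (R xor U)) -> (Q -> not P) = True -> True = True
not R = not False = True
P iff not R = False iff True = False
((S -> (R xor U)) -> (Q -> not P)) nor (P iff not R) = True nor False = False
So S2 is false.

S3: In symbols: (not (not Q -> U) xor (R -> P)) iff (S -> not U)

not Q = not False = True
not Q -> U = True -> True = True
not (not Q -> U) = not True = False
R -> P = False -> False = True
not (not Q -> U) xor (R -> P) = False xor True = True
not U = not True = False
S -> not U = True -> False = False
(not (not Q -> U) xor (R -> P)) iff (S -> not U) = True iff False = False
Thus S3 is false.

1 of the 3 statements is true.

1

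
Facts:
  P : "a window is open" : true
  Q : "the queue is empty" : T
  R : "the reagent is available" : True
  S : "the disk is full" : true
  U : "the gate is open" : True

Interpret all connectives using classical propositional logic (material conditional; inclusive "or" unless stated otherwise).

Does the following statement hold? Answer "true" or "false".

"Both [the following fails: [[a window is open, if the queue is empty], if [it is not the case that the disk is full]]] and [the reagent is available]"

Values: S=T, Q=T, P=T, R=T.
In symbols: ~(~S -> (Q -> P)) & R

~S = ~T = F
Q -> P = T -> T = T
~S -> (Q -> P) = F -> T = T
~(~S -> (Q -> P)) = ~T = F
~(~S -> (Q -> P)) & R = F & T = F

false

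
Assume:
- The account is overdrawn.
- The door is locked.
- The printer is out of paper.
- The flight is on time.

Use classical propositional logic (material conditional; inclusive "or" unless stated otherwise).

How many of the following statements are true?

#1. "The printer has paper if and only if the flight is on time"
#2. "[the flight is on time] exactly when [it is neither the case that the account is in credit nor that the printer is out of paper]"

Let G = "the printer has paper" (False), P = "the flight is delayed" (False), S = "the account is overdrawn" (True).

#1: Formalization: G iff not P

not P = not False = True
G iff not P = False iff True = False
So #1 is false.

#2: Parsed as not P iff (not S nor not G)

not P = not False = True
not S = not True = False
not G = not False = True
not S nor not G = False nor True = False
not P iff (not S nor not G) = True iff False = False
So #2 is false.

0 of the 2 statements are true (none).

0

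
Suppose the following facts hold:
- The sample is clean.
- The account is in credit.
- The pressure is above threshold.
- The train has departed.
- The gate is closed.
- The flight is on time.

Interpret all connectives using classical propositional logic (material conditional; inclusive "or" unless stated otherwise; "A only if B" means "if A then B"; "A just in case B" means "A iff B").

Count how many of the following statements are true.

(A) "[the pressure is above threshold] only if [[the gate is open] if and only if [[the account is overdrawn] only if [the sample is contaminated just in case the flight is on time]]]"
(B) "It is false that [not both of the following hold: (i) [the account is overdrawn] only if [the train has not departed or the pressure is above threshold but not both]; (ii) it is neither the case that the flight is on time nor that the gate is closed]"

0

Let R = "the pressure is above threshold" (T), U = "the gate is open" (F), Q = "the account is overdrawn" (F), P = "the sample is contaminated" (F), V = "the flight is delayed" (F), S = "the train has departed" (T).

(A): In symbols: R -> (U <-> (Q -> (P <-> ~V)))

~V = ~F = T
P <-> ~V = F <-> T = F
Q -> (P <-> ~V) = F -> F = T
U <-> (Q -> (P <-> ~V)) = F <-> T = F
R -> (U <-> (Q -> (P <-> ~V))) = T -> F = F
Hence (A) is false.

(B): Formalization: ~((Q -> (~S xor R)) nand (~V nor ~U))

~S = ~T = F
~S xor R = F xor T = T
Q -> (~S xor R) = F -> T = T
~V = ~F = T
~U = ~F = T
~V nor ~U = T nor T = F
(Q -> (~S xor R)) nand (~V nor ~U) = T nand F = T
~((Q -> (~S xor R)) nand (~V nor ~U)) = ~T = F
Hence (B) is false.

True statements: 0 (none).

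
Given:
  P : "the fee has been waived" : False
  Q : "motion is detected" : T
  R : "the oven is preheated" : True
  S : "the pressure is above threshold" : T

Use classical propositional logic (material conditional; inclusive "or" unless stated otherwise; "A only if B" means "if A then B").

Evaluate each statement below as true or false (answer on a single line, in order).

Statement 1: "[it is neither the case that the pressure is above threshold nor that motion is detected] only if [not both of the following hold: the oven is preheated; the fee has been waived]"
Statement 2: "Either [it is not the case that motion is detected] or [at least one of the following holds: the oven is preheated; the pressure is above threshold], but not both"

Statement 1: Formalization: (S ↓ Q) → (R ↑ P)

S ↓ Q = T ↓ T = F
R ↑ P = T ↑ F = T
(S ↓ Q) → (R ↑ P) = F → T = T
Thus Statement 1 is true.

Statement 2: Formalization: ¬Q ⊕ (R ∨ S)

¬Q = ¬T = F
R ∨ S = T ∨ T = T
¬Q ⊕ (R ∨ S) = F ⊕ T = T
Hence Statement 2 is true.

Statement 1 true, Statement 2 true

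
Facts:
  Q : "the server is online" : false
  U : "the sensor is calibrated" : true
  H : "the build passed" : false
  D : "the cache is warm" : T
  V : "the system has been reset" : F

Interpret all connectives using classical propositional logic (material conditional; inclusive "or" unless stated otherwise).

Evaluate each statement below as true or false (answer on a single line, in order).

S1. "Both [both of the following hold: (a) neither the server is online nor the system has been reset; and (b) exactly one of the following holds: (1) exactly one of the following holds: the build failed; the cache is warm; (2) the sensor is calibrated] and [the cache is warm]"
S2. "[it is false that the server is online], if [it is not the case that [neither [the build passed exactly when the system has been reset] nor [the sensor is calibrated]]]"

S1 T / S2 T

S1: In symbols: ((Q nor V) & ((~H xor D) xor U)) & D

Q nor V = F nor F = T
~H = ~F = T
~H xor D = T xor T = F
(~H xor D) xor U = F xor T = T
(Q nor V) & ((~H xor D) xor U) = T & T = T
((Q nor V) & ((~H xor D) xor U)) & D = T & T = T
So S1 is true.

S2: In symbols: ~((H <-> V) nor U) -> ~Q

H <-> V = F <-> F = T
(H <-> V) nor U = T nor T = F
~((H <-> V) nor U) = ~F = T
~Q = ~F = T
~((H <-> V) nor U) -> ~Q = T -> T = T
So S2 is true.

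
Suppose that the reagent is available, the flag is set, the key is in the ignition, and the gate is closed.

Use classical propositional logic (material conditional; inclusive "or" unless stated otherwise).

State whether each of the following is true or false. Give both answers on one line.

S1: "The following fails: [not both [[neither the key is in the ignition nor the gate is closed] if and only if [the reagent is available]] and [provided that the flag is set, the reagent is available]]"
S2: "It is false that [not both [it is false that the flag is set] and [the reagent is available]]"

Let R = "the key is in the ignition" (T), S = "the gate is open" (F), P = "the reagent is available" (T), Q = "the flag is set" (T).

S1: Parsed as ¬(((R ↓ ¬S) ↔ P) ↑ (Q → P))

¬S = ¬F = T
R ↓ ¬S = T ↓ T = F
(R ↓ ¬S) ↔ P = F ↔ T = F
Q → P = T → T = T
((R ↓ ¬S) ↔ P) ↑ (Q → P) = F ↑ T = T
¬(((R ↓ ¬S) ↔ P) ↑ (Q → P)) = ¬T = F
So S1 is false.

S2: In symbols: ¬(¬Q ↑ P)

¬Q = ¬T = F
¬Q ↑ P = F ↑ T = T
¬(¬Q ↑ P) = ¬T = F
Hence S2 is false.

S1 F, S2 F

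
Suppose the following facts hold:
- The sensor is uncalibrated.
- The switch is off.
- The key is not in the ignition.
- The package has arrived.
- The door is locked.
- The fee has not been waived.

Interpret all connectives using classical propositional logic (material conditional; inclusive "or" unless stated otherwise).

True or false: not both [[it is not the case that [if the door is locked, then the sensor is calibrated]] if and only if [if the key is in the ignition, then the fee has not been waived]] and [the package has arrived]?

Let U = "the door is locked" (True), P = "the sensor is calibrated" (False), R = "the key is in the ignition" (False), V = "the fee has been waived" (False), S = "the package has arrived" (True).
Formalization: (not (U -> P) iff (R -> not V)) nand S

U -> P = True -> False = False
not (U -> P) = not False = True
not V = not False = True
R -> not V = False -> True = True
not (U -> P) iff (R -> not V) = True iff True = True
(not (U -> P) iff (R -> not V)) nand S = True nand True = False

False.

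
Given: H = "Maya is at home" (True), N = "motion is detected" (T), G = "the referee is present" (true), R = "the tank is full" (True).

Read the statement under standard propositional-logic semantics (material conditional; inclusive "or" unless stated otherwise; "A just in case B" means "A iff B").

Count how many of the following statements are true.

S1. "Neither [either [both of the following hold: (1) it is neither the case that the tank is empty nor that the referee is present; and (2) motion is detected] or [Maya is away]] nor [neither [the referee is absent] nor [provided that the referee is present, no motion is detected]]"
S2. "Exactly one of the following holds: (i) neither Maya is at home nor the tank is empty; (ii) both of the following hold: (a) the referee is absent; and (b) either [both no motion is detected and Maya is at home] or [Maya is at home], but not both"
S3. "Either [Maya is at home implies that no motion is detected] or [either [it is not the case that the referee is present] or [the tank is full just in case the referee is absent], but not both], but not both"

S1: Formalization: (((not R nor G) and N) or not H) nor (not G nor (G -> not N))

not R = not True = False
not R nor G = False nor True = False
(not R nor G) and N = False and True = False
not H = not True = False
((not R nor G) and N) or not H = False or False = False
not G = not True = False
not N = not True = False
G -> not N = True -> False = False
not G nor (G -> not N) = False nor False = True
(((not R nor G) and N) or not H) nor (not G nor (G -> not N)) = False nor True = False
Thus S1 is false.

S2: Parsed as (H nor not R) xor (not G and ((not N and H) xor H))

not R = not True = False
H nor not R = True nor False = False
not G = not True = False
not N = not True = False
not N and H = False and True = False
(not N and H) xor H = False xor True = True
not G and ((not N and H) xor H) = False and True = False
(H nor not R) xor (not G and ((not N and H) xor H)) = False xor False = False
So S2 is false.

S3: This is (H -> not N) xor (not G xor (R iff not G)).

not N = not True = False
H -> not N = True -> False = False
not G = not True = False
not G = not True = False
R iff not G = True iff False = False
not G xor (R iff not G) = False xor False = False
(H -> not N) xor (not G xor (R iff not G)) = False xor False = False
So S3 is false.

0 of the 3 statements are true (none).

0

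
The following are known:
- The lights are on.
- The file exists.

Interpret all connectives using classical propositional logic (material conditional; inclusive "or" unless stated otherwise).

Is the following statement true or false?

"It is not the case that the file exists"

Let Q = "the file exists" (T).
Parsed as ~Q

~Q = ~T = F

The statement is false.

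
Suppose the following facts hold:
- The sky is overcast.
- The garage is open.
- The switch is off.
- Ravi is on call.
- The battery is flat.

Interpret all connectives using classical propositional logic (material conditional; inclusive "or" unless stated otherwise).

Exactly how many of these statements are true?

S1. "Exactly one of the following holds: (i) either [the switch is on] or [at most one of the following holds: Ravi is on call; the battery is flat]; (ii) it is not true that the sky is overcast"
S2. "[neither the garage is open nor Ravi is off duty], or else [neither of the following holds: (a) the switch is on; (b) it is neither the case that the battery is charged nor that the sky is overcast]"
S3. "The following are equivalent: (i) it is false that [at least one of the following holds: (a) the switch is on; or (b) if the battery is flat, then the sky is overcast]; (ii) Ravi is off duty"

2

Let R = "the switch is on" (False), S = "Ravi is on call" (True), U = "the battery is charged" (False), P = "the sky is overcast" (True), Q = "the garage is closed" (False).

S1: Formalization: (R or (S nand not U)) xor not P

not U = not False = True
S nand not U = True nand True = False
R or (S nand not U) = False or False = False
not P = not True = False
(R or (S nand not U)) xor not P = False xor False = False
So S1 is false.

S2: Parsed as (not Q nor not S) or (R nor (U nor P))

not Q = not False = True
not S = not True = False
not Q nor not S = True nor False = False
U nor P = False nor True = False
R nor (U nor P) = False nor False = True
(not Q nor not S) or (R nor (U nor P)) = False or True = True
Thus S2 is true.

S3: In symbols: not (R or (not U -> P)) iff not S

not U = not False = True
not U -> P = True -> True = True
R or (not U -> P) = False or True = True
not (R or (not U -> P)) = not True = False
not S = not True = False
not (R or (not U -> P)) iff not S = False iff False = True
So S3 is true.

Count: 2.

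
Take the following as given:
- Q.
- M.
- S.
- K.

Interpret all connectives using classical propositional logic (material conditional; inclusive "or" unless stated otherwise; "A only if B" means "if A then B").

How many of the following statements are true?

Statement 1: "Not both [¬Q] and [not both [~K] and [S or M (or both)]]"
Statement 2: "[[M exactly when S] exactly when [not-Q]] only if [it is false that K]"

2

Statement 1: Parsed as not Q nand (not K nand (S or M))

not Q = not True = False
not K = not True = False
S or M = True or True = True
not K nand (S or M) = False nand True = True
not Q nand (not K nand (S or M)) = False nand True = True
So Statement 1 is true.

Statement 2: This is ((M iff S) iff not Q) -> not K.

M iff S = True iff True = True
not Q = not True = False
(M iff S) iff not Q = True iff False = False
not K = not True = False
((M iff S) iff not Q) -> not K = False -> False = True
So Statement 2 is true.

True statements: 2 (Statement 1, Statement 2).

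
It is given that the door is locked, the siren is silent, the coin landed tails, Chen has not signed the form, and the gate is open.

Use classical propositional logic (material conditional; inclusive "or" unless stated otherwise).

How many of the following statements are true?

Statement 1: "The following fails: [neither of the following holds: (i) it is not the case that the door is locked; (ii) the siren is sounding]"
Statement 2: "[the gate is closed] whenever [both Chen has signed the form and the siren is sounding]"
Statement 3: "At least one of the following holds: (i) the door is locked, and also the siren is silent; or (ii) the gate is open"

2

Let M = "the door is locked" (T), P = "the siren is sounding" (F), D = "Chen has signed the form" (F), U = "the gate is open" (T).

Statement 1: In symbols: ~(~M nor P)

~M = ~T = F
~M nor P = F nor F = T
~(~M nor P) = ~T = F
Hence Statement 1 is false.

Statement 2: In symbols: (D & P) -> ~U

D & P = F & F = F
~U = ~T = F
(D & P) -> ~U = F -> F = T
Thus Statement 2 is true.

Statement 3: Parsed as (M & ~P) | U

~P = ~F = T
M & ~P = T & T = T
(M & ~P) | U = T | T = T
Thus Statement 3 is true.

Count: 2.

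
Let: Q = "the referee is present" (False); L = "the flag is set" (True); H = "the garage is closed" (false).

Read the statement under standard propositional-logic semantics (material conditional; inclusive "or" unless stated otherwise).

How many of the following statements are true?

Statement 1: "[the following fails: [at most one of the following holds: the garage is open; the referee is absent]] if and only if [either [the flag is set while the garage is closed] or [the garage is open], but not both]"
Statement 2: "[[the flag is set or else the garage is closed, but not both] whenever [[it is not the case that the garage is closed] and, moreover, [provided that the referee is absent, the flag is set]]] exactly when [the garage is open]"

Statement 1: Formalization: ¬(¬H ↑ ¬Q) ↔ ((L ∧ H) ⊕ ¬H)

¬H = ¬F = T
¬Q = ¬F = T
¬H ↑ ¬Q = T ↑ T = F
¬(¬H ↑ ¬Q) = ¬F = T
L ∧ H = T ∧ F = F
¬H = ¬F = T
(L ∧ H) ⊕ ¬H = F ⊕ T = T
¬(¬H ↑ ¬Q) ↔ ((L ∧ H) ⊕ ¬H) = T ↔ T = T
So Statement 1 is true.

Statement 2: Formalization: ((¬H ∧ (¬Q → L)) → (L ⊕ H)) ↔ ¬H

¬H = ¬F = T
¬Q = ¬F = T
¬Q → L = T → T = T
¬H ∧ (¬Q → L) = T ∧ T = T
L ⊕ H = T ⊕ F = T
(¬H ∧ (¬Q → L)) → (L ⊕ H) = T → T = T
¬H = ¬F = T
((¬H ∧ (¬Q → L)) → (L ⊕ H)) ↔ ¬H = T ↔ T = T
Hence Statement 2 is true.

2 of the 2 statements are true (Statement 1, Statement 2).

2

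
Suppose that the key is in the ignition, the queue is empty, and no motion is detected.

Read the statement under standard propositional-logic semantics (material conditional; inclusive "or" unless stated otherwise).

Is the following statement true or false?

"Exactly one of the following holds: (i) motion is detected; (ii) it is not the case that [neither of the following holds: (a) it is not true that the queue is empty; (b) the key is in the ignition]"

The statement is true.

Let N = "motion is detected" (False), R = "the queue is empty" (True), W = "the key is in the ignition" (True).
In symbols: N xor not (not R nor W)

not R = not True = False
not R nor W = False nor True = False
not (not R nor W) = not False = True
N xor not (not R nor W) = False xor True = True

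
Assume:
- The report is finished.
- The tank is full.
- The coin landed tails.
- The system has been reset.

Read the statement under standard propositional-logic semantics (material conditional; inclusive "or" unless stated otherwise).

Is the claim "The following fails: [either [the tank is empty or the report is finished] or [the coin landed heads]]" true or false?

Let P = "the tank is full" (T), H = "the report is finished" (T), K = "the coin landed heads" (F).
Formalization: ¬((¬P ∨ H) ∨ K)

¬P = ¬T = F
¬P ∨ H = F ∨ T = T
(¬P ∨ H) ∨ K = T ∨ F = T
¬((¬P ∨ H) ∨ K) = ¬T = F

The statement is false.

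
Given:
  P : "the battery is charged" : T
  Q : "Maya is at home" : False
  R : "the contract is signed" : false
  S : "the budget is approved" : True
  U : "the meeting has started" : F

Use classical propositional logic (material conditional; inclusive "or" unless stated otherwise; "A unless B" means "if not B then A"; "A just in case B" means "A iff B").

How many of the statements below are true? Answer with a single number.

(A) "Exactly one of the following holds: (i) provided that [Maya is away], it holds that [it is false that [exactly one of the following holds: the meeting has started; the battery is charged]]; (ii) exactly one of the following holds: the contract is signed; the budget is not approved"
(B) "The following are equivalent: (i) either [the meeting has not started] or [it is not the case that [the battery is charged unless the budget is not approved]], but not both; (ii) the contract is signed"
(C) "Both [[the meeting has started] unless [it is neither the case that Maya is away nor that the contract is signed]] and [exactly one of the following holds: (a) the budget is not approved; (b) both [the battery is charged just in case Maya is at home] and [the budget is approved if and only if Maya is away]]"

(A): Parsed as (~Q -> ~(U xor P)) xor (R xor ~S)

~Q = ~F = T
U xor P = F xor T = T
~(U xor P) = ~T = F
~Q -> ~(U xor P) = T -> F = F
~S = ~T = F
R xor ~S = F xor F = F
(~Q -> ~(U xor P)) xor (R xor ~S) = F xor F = F
Thus (A) is false.

(B): This is (~U xor ~(P | ~S)) <-> R.

~U = ~F = T
~S = ~T = F
P | ~S = T | F = T
~(P | ~S) = ~T = F
~U xor ~(P | ~S) = T xor F = T
(~U xor ~(P | ~S)) <-> R = T <-> F = F
Thus (B) is false.

(C): This is (U | (~Q nor R)) & (~S xor ((P <-> Q) & (S <-> ~Q))).

~Q = ~F = T
~Q nor R = T nor F = F
U | (~Q nor R) = F | F = F
~S = ~T = F
P <-> Q = T <-> F = F
~Q = ~F = T
S <-> ~Q = T <-> T = T
(P <-> Q) & (S <-> ~Q) = F & T = F
~S xor ((P <-> Q) & (S <-> ~Q)) = F xor F = F
(U | (~Q nor R)) & (~S xor ((P <-> Q) & (S <-> ~Q))) = F & F = F
Thus (C) is false.

Count: 0.

0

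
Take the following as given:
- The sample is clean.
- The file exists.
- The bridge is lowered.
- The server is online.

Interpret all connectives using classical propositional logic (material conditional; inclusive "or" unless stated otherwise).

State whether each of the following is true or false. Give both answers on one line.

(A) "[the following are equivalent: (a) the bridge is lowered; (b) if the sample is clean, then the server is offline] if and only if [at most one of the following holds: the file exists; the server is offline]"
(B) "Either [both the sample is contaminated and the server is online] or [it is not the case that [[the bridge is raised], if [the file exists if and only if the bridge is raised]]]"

(A) F; (B) F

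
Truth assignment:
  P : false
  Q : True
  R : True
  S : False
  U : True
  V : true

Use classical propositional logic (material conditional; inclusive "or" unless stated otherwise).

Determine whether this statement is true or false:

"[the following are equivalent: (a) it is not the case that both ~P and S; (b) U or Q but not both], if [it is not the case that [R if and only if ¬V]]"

Formalization: ¬(R ↔ ¬V) → ((¬P ↑ S) ↔ (U ⊕ Q))

¬V = ¬T = F
R ↔ ¬V = T ↔ F = F
¬(R ↔ ¬V) = ¬F = T
¬P = ¬F = T
¬P ↑ S = T ↑ F = T
U ⊕ Q = T ⊕ T = F
(¬P ↑ S) ↔ (U ⊕ Q) = T ↔ F = F
¬(R ↔ ¬V) → ((¬P ↑ S) ↔ (U ⊕ Q)) = T → F = F

false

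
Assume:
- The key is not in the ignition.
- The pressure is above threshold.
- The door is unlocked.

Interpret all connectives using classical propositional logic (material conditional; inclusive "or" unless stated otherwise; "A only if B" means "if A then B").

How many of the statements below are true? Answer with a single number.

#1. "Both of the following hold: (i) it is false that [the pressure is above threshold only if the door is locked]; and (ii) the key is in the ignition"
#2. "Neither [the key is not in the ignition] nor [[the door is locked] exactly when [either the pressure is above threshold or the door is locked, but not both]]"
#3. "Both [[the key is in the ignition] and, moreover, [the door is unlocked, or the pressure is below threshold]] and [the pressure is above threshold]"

0

Let Q = "the pressure is above threshold" (T), R = "the door is locked" (F), P = "the key is in the ignition" (F).

#1: This is ~(Q -> R) & P.

Q -> R = T -> F = F
~(Q -> R) = ~F = T
~(Q -> R) & P = T & F = F
Thus #1 is false.

#2: This is ~P nor (R <-> (Q xor R)).

~P = ~F = T
Q xor R = T xor F = T
R <-> (Q xor R) = F <-> T = F
~P nor (R <-> (Q xor R)) = T nor F = F
So #2 is false.

#3: This is (P & (~R | ~Q)) & Q.

~R = ~F = T
~Q = ~T = F
~R | ~Q = T | F = T
P & (~R | ~Q) = F & T = F
(P & (~R | ~Q)) & Q = F & T = F
So #3 is false.

True statements: 0 (none).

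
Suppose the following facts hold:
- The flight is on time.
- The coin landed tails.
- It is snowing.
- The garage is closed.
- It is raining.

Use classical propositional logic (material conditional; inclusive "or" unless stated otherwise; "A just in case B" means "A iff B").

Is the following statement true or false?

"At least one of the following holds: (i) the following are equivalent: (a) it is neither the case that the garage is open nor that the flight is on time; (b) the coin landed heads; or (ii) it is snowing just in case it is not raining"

true

Let N = "the garage is closed" (T), D = "the flight is delayed" (F), K = "the coin landed heads" (F), M = "it is snowing" (T), V = "it is raining" (T).
Parsed as ((¬N ↓ ¬D) ↔ K) ∨ (M ↔ ¬V)

¬N = ¬T = F
¬D = ¬F = T
¬N ↓ ¬D = F ↓ T = F
(¬N ↓ ¬D) ↔ K = F ↔ F = T
¬V = ¬T = F
M ↔ ¬V = T ↔ F = F
((¬N ↓ ¬D) ↔ K) ∨ (M ↔ ¬V) = T ∨ F = T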